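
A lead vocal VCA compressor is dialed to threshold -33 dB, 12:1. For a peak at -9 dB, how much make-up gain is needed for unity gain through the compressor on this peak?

22 dB

The peak compresses to -33 + 24/12 = -31 dB.
To reach -9 dB requires -9 − (-31) = 22 dB of make-up.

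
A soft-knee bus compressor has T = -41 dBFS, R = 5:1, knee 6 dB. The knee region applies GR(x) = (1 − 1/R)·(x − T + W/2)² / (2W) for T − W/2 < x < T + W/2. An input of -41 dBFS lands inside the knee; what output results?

-41.6 dBFS

x − T + W/2 = -41 − (-41) + 3 = 3.
GR = (1 − 1/5) × 3² / 12 = 0.8 × 9 / 12 = 0.6 dB.
Output = -41 − 0.6 = -41.6 dBFS.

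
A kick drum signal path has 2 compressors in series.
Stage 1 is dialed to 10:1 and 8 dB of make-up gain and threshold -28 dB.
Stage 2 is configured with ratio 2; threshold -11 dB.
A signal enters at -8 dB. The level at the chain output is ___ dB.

Stage 1: overshoot 20 dB → 20/10 = 2 dB → -26 dB; +8 dB make-up → -18 dB.
Stage 2: -18 dB ≤ -11 dB, so stage 2 doesn't engage; output -18 dB.

-18 dB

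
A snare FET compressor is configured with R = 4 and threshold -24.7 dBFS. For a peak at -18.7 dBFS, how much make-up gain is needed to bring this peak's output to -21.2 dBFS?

2 dB

Without make-up, output = threshold + overshoot/4 = -24.7 + 1.5 = -23.2 dBFS.
Gap to target: 2 dB.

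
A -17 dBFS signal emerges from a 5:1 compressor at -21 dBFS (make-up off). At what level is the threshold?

-22 dBFS

Input is 5 dB above T (since output overshoot × R = input overshoot: (-21 − T)·5 = -17 − T gives T = -22 dBFS).
Check: -22 + (-17 − (-22))/5 = -22 + 1 = -21 dBFS. ✓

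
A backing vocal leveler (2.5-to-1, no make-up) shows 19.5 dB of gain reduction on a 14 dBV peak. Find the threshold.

-18.5 dBV

Let T be the threshold. Output overshoot = (input overshoot)/R, so -5.5 − T = (14 − T)/2.5.
2.5·(-5.5 − T) = 14 − T → 1.5·T = -13.75 − 14 = -27.75.
T = -27.75/1.5 = -18.5 dBV.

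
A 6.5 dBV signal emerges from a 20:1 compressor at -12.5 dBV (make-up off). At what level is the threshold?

Gain reduction = 6.5 − (-12.5) = 19 dB; output overshoot = GR / (R − 1) = 19 / 19 = 1 dB.
Threshold = output − output overshoot = -12.5 − 1 = -13.5 dBV.

-13.5 dBV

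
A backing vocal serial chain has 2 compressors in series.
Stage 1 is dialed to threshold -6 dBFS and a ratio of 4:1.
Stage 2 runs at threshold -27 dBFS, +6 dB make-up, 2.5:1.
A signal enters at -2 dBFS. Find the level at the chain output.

-12.2 dBFS

Stage 1: overshoot 4 dB → 4/4 = 1 dB → -5 dBFS.
Stage 2: overshoot 22 dB → 22/2.5 = 8.8 dB → -18.2 dBFS; +6 dB make-up → -12.2 dBFS.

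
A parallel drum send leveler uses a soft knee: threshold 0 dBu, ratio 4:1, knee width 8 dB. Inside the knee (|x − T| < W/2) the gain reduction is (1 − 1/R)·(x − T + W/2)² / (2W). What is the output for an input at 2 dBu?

x − T + W/2 = 2 − 0 + 4 = 6.
GR = (1 − 1/4) × 6² / 16 = 0.75 × 36 / 16 = 1.6875 dB.
Output = 2 − 1.6875 = 0.3125 dBu.

0.3125 dBu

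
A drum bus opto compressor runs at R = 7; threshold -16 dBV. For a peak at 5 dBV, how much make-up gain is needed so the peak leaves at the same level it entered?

Overshoot 21 dB → 21/7 = 3 dB after compression, so the compressed level is -16 + 3 = -13 dBV.
Make-up = target − compressed = 5 − (-13) = 18 dB.

18 dB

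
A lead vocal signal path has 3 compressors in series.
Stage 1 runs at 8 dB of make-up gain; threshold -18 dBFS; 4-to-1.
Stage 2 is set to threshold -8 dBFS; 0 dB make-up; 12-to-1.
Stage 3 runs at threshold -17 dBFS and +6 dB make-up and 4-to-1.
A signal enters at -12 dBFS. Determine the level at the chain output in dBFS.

Stage 1: overshoot 6 dB → 6/4 = 1.5 dB → -16.5 dBFS; +8 dB make-up → -8.5 dBFS.
Stage 2: -8.5 dBFS is at or below the -8 dBFS threshold — no compression; output -8.5 dBFS.
Stage 3: overshoot 8.5 dB → 8.5/4 = 2.125 dB → -14.875 dBFS; +6 dB make-up → -8.875 dBFS.

-8.875 dBFS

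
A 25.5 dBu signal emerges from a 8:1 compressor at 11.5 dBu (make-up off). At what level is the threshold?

9.5 dBu

Let T be the threshold. Output overshoot = (input overshoot)/R, so 11.5 − T = (25.5 − T)/8.
8·(11.5 − T) = 25.5 − T → 7·T = 92 − 25.5 = 66.5.
T = 66.5/7 = 9.5 dBu.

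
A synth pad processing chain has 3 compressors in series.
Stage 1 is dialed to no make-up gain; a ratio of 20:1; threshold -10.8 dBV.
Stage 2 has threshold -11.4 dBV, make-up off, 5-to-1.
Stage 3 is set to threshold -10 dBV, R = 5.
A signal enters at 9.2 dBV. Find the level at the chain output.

-11.08 dBV

Stage 1: overshoot 20 dB → 20/20 = 1 dB → -9.8 dBV.
Stage 2: -9.8 dBV is 1.6 dB over -11.4 dBV; at 5:1 that becomes 0.32 dB over, giving -11.08 dBV.
Stage 3: below threshold (-11.08 ≤ -10); passes unchanged; output -11.08 dBV.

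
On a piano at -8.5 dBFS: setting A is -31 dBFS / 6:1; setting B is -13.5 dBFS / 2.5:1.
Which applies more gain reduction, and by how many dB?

A: 22.5 dB over, compressed to 3.75 dB over, so 18.75 dB of GR.
B: 5 dB over, compressed to 2 dB over, so 3 dB of GR.
A reduces 15.75 dB more.

A, by 15.75 dB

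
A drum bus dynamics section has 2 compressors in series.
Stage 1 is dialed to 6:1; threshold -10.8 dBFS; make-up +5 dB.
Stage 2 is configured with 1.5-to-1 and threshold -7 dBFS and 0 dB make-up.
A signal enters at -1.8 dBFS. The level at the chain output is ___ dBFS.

-5.2 dBFS

Stage 1: -1.8 dBFS is 9 dB over -10.8 dBFS; at 6:1 that becomes 1.5 dB over, giving -9.3 dBFS; +5 dB make-up → -4.3 dBFS.
Stage 2: overshoot 2.7 dB → 2.7/1.5 = 1.8 dB → -5.2 dBFS.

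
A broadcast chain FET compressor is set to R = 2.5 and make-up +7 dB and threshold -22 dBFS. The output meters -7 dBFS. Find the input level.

Before make-up, the level was -7 − 7 = -14 dBFS.
That's 8 dB above the -22 dBFS threshold.
Before 2.5:1 compression the overshoot was 8 × 2.5 = 20 dB, so input = -22 + 20 = -2 dBFS.

-2 dBFS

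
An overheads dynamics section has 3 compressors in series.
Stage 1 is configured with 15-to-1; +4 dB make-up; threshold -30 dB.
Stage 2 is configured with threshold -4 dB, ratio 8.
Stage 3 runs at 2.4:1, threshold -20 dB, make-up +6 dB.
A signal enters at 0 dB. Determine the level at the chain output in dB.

Stage 1: 0 dB is 30 dB over -30 dB; at 15:1 that becomes 2 dB over, giving -28 dB; +4 dB make-up → -24 dB.
Stage 2: -24 dB ≤ -4 dB, so stage 2 doesn't engage; output -24 dB.
Stage 3: -24 dB is at or below the -20 dB threshold — no compression; make-up brings it to -18 dB.

-18 dB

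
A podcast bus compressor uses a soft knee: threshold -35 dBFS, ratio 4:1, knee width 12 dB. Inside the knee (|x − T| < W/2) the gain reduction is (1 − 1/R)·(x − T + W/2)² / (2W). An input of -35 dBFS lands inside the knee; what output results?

x − T + W/2 = -35 − (-35) + 6 = 6.
GR = (1 − 1/4) × 6² / 24 = 0.75 × 36 / 24 = 1.125 dB.
Output = -35 − 1.125 = -36.125 dBFS.

-36.125 dBFS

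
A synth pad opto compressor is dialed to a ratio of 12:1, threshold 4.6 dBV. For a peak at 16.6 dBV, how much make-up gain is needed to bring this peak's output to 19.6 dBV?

14 dB

Overshoot 12 dB → 12/12 = 1 dB after compression, so the compressed level is 4.6 + 1 = 5.6 dBV.
Make-up = target − compressed = 19.6 − 5.6 = 14 dB.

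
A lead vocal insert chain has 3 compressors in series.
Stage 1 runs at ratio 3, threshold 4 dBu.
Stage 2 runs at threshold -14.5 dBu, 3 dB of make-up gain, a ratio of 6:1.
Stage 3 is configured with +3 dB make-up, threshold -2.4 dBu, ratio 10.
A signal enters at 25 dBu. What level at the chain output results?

-4.25 dBu

Stage 1: 25 dBu is 21 dB over 4 dBu; at 3:1 that becomes 7 dB over, giving 11 dBu.
Stage 2: overshoot 25.5 dB → 25.5/6 = 4.25 dB → -10.25 dBu; +3 dB make-up → -7.25 dBu.
Stage 3: below threshold (-7.25 ≤ -2.4); passes unchanged; make-up brings it to -4.25 dBu.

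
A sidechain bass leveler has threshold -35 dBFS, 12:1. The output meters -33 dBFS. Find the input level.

-11 dBFS

The compressed level sits -33 − (-35) = 2 dB over threshold.
Undo the ratio: input overshoot = 2 × 12 = 24 dB, giving input = -11 dBFS.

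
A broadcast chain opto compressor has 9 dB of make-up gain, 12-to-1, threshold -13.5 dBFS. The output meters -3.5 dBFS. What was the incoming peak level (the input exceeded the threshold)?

-1.5 dBFS

Stripping the +9 dB make-up gives -12.5 dBFS at the gain stage.
Post-compression overshoot = -12.5 − (-13.5) = 1 dB.
Input overshoot = R × output overshoot = 12 dB → input = -13.5 + 12 = -1.5 dBFS.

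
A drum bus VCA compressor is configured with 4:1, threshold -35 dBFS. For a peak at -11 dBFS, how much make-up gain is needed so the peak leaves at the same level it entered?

18 dB

Without make-up, output = threshold + overshoot/4 = -35 + 6 = -29 dBFS.
Gap to target: 18 dB.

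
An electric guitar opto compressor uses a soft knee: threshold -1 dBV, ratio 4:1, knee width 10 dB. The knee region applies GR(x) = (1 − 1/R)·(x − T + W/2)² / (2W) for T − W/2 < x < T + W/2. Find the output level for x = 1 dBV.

-0.8375 dBV

x − T + W/2 = 1 − (-1) + 5 = 7.
GR = (1 − 1/4) × 7² / 20 = 0.75 × 49 / 20 = 1.8375 dB.
Output = 1 − 1.8375 = -0.8375 dBV.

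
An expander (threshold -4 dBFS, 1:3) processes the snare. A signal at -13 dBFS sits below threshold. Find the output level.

Undershoot = (-4) − (-13) = 9 dB.
At 1:3, that expands to 27 dB under threshold.
Output = -4 − 27 = -31 dBFS.

-31 dBFS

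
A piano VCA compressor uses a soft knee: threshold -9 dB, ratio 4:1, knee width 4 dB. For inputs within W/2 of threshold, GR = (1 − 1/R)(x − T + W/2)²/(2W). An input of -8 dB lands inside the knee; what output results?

x − T + W/2 = -8 − (-9) + 2 = 3.
GR = (1 − 1/4) × 3² / 8 = 0.75 × 9 / 8 = 0.84375 dB.
Output = -8 − 0.84375 = -8.84375 dB.

-8.84375 dB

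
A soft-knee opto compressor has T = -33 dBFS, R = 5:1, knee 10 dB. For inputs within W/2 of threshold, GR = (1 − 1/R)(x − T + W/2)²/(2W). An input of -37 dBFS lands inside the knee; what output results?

x − T + W/2 = -37 − (-33) + 5 = 1.
GR = (1 − 1/5) × 1² / 20 = 0.8 × 1 / 20 = 0.04 dB.
Output = -37 − 0.04 = -37.04 dBFS.

-37.04 dBFS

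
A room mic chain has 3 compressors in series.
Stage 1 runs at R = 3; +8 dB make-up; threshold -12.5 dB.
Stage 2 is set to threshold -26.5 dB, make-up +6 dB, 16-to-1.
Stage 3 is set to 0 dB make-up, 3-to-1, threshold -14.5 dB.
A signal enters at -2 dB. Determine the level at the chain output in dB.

-18.90625 dB

Stage 1: 10.5 dB above -12.5 dB, reduced 3:1 to 3.5 dB above → -9 dB; +8 dB make-up → -1 dB.
Stage 2: overshoot 25.5 dB → 25.5/16 = 1.59375 dB → -24.90625 dB; +6 dB make-up → -18.90625 dB.
Stage 3: -18.90625 dB is at or below the -14.5 dB threshold — no compression; output -18.90625 dB.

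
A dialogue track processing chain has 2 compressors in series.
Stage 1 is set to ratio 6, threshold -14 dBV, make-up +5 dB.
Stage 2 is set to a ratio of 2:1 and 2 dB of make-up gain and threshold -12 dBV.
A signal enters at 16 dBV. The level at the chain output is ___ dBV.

Stage 1: overshoot 30 dB → 30/6 = 5 dB → -9 dBV; +5 dB make-up → -4 dBV.
Stage 2: overshoot 8 dB → 8/2 = 4 dB → -8 dBV; +2 dB make-up → -6 dBV.

-6 dBV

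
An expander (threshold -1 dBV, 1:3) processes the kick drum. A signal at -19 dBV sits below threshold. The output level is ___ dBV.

The input is 18 dB below the -1 dBV threshold.
A 1:3 expander multiplies undershoot by 3: 18 × 3 = 54 dB below threshold.
Output = -1 − 54 = -55 dBV.

-55 dBV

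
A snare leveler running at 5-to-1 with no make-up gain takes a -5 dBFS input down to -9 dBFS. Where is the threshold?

-10 dBFS

Input is 5 dB above T (since output overshoot × R = input overshoot: (-9 − T)·5 = -5 − T gives T = -10 dBFS).
Check: -10 + (-5 − (-10))/5 = -10 + 1 = -9 dBFS. ✓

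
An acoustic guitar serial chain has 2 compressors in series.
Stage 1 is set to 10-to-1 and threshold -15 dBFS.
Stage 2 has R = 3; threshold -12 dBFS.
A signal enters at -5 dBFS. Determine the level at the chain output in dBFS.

Stage 1: overshoot 10 dB → 10/10 = 1 dB → -14 dBFS.
Stage 2: below threshold (-14 ≤ -12); passes unchanged; output -14 dBFS.

-14 dBFS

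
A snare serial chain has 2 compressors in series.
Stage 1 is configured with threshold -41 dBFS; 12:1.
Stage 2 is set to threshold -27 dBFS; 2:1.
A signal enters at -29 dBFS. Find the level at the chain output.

Stage 1: overshoot 12 dB → 12/12 = 1 dB → -40 dBFS.
Stage 2: -40 dBFS ≤ -27 dBFS, so stage 2 doesn't engage; output -40 dBFS.

-40 dBFS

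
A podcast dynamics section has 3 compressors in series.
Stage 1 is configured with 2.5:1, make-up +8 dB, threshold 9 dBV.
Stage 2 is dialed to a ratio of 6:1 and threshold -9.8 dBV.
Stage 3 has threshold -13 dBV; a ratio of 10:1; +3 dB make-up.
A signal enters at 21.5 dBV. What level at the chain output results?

Stage 1: 12.5 dB above 9 dBV, reduced 2.5:1 to 5 dB above → 14 dBV; +8 dB make-up → 22 dBV.
Stage 2: 31.8 dB above -9.8 dBV, reduced 6:1 to 5.3 dB above → -4.5 dBV.
Stage 3: overshoot 8.5 dB → 8.5/10 = 0.85 dB → -12.15 dBV; +3 dB make-up → -9.15 dBV.

-9.15 dBV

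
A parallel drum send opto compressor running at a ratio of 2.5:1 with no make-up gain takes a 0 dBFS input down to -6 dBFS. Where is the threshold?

Input is 10 dB above T (since output overshoot × R = input overshoot: (-6 − T)·2.5 = 0 − T gives T = -10 dBFS).
Check: -10 + (0 − (-10))/2.5 = -10 + 4 = -6 dBFS. ✓

-10 dBFS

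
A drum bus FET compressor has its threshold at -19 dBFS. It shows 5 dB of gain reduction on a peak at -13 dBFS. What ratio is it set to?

6:1

Input overshoot = -13 − (-19) = 6 dB.
Output overshoot = 6 − 5 = 1 dB.
Ratio = input overshoot / output overshoot = 6 / 1 = 6.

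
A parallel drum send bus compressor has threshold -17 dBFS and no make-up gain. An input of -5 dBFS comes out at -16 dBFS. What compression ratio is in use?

12:1

Input overshoot = -5 − (-17) = 12 dB; output overshoot = -16 − (-17) = 1 dB.
Ratio = 12 / 1 = 12.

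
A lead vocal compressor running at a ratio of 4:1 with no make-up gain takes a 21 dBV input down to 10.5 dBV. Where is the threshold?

Input is 14 dB above T (since output overshoot × R = input overshoot: (10.5 − T)·4 = 21 − T gives T = 7 dBV).
Check: 7 + (21 − 7)/4 = 7 + 3.5 = 10.5 dBV. ✓

7 dBV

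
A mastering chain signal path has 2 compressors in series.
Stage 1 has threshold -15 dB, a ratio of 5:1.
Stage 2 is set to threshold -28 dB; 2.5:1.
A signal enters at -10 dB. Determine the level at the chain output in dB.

Stage 1: overshoot 5 dB → 5/5 = 1 dB → -14 dB.
Stage 2: overshoot 14 dB → 14/2.5 = 5.6 dB → -22.4 dB.

-22.4 dB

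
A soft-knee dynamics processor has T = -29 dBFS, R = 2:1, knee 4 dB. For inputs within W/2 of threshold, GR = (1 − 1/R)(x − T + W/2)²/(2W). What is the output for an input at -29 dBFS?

x − T + W/2 = -29 − (-29) + 2 = 2.
GR = (1 − 1/2) × 2² / 8 = 0.5 × 4 / 8 = 0.25 dB.
Output = -29 − 0.25 = -29.25 dBFS.

-29.25 dBFS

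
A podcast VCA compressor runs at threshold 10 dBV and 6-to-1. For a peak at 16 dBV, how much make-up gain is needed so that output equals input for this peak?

5 dB

Without make-up, output = threshold + overshoot/6 = 10 + 1 = 11 dBV.
Gap to target: 5 dB.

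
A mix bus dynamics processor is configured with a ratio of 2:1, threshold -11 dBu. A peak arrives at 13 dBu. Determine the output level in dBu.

13 dBu sits 24 dB over threshold.
2:1 compression reduces that to 24/2 = 12 dB over.
That puts the output at 1 dBu.

1 dBu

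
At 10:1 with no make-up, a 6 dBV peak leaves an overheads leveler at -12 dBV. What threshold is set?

Input is 20 dB above T (since output overshoot × R = input overshoot: (-12 − T)·10 = 6 − T gives T = -14 dBV).
Check: -14 + (6 − (-14))/10 = -14 + 2 = -12 dBV. ✓

-14 dBV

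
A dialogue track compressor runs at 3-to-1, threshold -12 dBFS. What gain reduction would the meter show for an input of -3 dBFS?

6 dB

-3 dBFS exceeds the threshold by 9 dB.
A 3:1 ratio leaves 3 dB of that excess.
Gain reduction = 9 − 3 = 6 dB.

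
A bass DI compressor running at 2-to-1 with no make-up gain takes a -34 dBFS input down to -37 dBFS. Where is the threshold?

Input is 6 dB above T (since output overshoot × R = input overshoot: (-37 − T)·2 = -34 − T gives T = -40 dBFS).
Check: -40 + (-34 − (-40))/2 = -40 + 3 = -37 dBFS. ✓

-40 dBFS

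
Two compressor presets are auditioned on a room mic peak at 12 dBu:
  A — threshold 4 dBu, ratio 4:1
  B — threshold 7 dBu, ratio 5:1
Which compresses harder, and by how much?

A, by 2 dB

A: overshoot 8 dB → output overshoot 2 dB → GR 6 dB.
B: overshoot 5 dB → output overshoot 1 dB → GR 4 dB.
A reduces 2 dB more.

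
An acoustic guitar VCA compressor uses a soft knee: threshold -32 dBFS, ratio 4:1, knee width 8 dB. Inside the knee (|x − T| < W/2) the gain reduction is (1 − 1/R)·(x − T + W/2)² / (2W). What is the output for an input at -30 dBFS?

-31.6875 dBFS

x − T + W/2 = -30 − (-32) + 4 = 6.
GR = (1 − 1/4) × 6² / 16 = 0.75 × 36 / 16 = 1.6875 dB.
Output = -30 − 1.6875 = -31.6875 dBFS.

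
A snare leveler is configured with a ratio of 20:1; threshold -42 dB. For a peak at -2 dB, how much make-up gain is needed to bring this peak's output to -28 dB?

12 dB

Without make-up, output = threshold + overshoot/20 = -42 + 2 = -40 dB.
Gap to target: 12 dB.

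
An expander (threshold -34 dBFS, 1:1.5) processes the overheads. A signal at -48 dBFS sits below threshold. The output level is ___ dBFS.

-55 dBFS

The input is 14 dB below the -34 dBFS threshold.
A 1:1.5 expander multiplies undershoot by 1.5: 14 × 1.5 = 21 dB below threshold.
Output = -34 − 21 = -55 dBFS.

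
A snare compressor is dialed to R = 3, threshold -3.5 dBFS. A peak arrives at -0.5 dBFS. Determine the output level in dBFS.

The input is 3 dB above the -3.5 dBFS threshold.
At 3:1 the overshoot is divided by 3, leaving 1 dB above threshold.
That puts the output at -2.5 dBFS.

-2.5 dBFS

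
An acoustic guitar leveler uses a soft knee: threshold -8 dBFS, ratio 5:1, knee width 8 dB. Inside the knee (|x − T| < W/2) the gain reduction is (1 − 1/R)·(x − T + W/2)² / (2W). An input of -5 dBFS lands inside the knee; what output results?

x − T + W/2 = -5 − (-8) + 4 = 7.
GR = (1 − 1/5) × 7² / 16 = 0.8 × 49 / 16 = 2.45 dB.
Output = -5 − 2.45 = -7.45 dBFS.

-7.45 dBFS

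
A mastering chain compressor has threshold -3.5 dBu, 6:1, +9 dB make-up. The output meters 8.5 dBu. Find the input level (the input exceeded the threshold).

14.5 dBu

Remove make-up: 8.5 − 9 = -0.5 dBu.
The compressed level sits -0.5 − (-3.5) = 3 dB over threshold.
Undo the ratio: input overshoot = 3 × 6 = 18 dB, giving input = 14.5 dBu.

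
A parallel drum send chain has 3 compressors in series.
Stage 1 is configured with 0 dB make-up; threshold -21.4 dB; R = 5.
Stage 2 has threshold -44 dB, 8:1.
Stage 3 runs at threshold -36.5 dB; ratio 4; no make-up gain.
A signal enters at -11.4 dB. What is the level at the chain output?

-40.925 dB

Stage 1: overshoot 10 dB → 10/5 = 2 dB → -19.4 dB.
Stage 2: -19.4 dB is 24.6 dB over -44 dB; at 8:1 that becomes 3.075 dB over, giving -40.925 dB.
Stage 3: below threshold (-40.925 ≤ -36.5); passes unchanged; output -40.925 dB.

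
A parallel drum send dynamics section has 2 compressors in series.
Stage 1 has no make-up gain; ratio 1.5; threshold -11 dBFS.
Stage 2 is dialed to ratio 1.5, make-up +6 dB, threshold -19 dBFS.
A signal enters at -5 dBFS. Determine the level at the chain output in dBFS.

Stage 1: overshoot 6 dB → 6/1.5 = 4 dB → -7 dBFS.
Stage 2: 12 dB above -19 dBFS, reduced 1.5:1 to 8 dB above → -11 dBFS; +6 dB make-up → -5 dBFS.

-5 dBFS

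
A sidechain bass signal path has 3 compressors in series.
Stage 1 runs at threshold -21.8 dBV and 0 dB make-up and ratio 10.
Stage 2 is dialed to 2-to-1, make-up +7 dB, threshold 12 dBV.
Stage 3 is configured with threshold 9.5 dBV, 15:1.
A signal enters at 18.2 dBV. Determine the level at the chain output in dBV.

-10.8 dBV

Stage 1: overshoot 40 dB → 40/10 = 4 dB → -17.8 dBV.
Stage 2: below threshold (-17.8 ≤ 12); passes unchanged; make-up brings it to -10.8 dBV.
Stage 3: below threshold (-10.8 ≤ 9.5); passes unchanged; output -10.8 dBV.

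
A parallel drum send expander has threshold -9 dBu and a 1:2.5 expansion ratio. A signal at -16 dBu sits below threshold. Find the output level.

Below threshold, a 1:2.5 expander applies gain = (2.5−1)×(T − x) of attenuation.
(2.5−1) × 7 = 10.5 dB, so output = -16 − 10.5 = -26.5 dBu.

-26.5 dBu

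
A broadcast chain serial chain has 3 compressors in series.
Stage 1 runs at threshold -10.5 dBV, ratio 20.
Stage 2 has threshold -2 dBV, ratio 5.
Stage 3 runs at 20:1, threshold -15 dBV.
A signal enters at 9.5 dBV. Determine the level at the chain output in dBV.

-14.725 dBV

Stage 1: 9.5 dBV is 20 dB over -10.5 dBV; at 20:1 that becomes 1 dB over, giving -9.5 dBV.
Stage 2: below threshold (-9.5 ≤ -2); passes unchanged; output -9.5 dBV.
Stage 3: 5.5 dB above -15 dBV, reduced 20:1 to 0.275 dB above → -14.725 dBV.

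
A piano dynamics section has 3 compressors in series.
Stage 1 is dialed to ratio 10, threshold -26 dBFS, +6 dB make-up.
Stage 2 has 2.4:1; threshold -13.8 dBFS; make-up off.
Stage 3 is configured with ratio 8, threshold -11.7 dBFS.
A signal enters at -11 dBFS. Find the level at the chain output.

-18.5 dBFS

Stage 1: 15 dB above -26 dBFS, reduced 10:1 to 1.5 dB above → -24.5 dBFS; +6 dB make-up → -18.5 dBFS.
Stage 2: below threshold (-18.5 ≤ -13.8); passes unchanged; output -18.5 dBFS.
Stage 3: -18.5 dBFS is at or below the -11.7 dBFS threshold — no compression; output -18.5 dBFS.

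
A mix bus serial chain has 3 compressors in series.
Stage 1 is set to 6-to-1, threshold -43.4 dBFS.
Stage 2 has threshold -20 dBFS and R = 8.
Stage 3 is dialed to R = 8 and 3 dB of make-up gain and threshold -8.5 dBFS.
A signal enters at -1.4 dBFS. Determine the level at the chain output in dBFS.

Stage 1: overshoot 42 dB → 42/6 = 7 dB → -36.4 dBFS.
Stage 2: -36.4 dBFS ≤ -20 dBFS, so stage 2 doesn't engage; output -36.4 dBFS.
Stage 3: -36.4 dBFS ≤ -8.5 dBFS, so stage 3 doesn't engage; make-up brings it to -33.4 dBFS.

-33.4 dBFS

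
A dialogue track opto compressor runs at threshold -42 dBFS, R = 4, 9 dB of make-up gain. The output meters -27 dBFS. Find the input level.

Before make-up, the level was -27 − 9 = -36 dBFS.
The compressed level sits -36 − (-42) = 6 dB over threshold.
Before 4:1 compression the overshoot was 6 × 4 = 24 dB, so input = -42 + 24 = -18 dBFS.

-18 dBFS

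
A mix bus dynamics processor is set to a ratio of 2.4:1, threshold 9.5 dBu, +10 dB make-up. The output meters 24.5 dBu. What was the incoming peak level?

21.5 dBu

Remove make-up: 24.5 − 10 = 14.5 dBu.
Post-compression overshoot = 14.5 − 9.5 = 5 dB.
Input overshoot = R × output overshoot = 12 dB → input = 9.5 + 12 = 21.5 dBu.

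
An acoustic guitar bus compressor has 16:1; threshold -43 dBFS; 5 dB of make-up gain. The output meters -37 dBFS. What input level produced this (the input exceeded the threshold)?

-27 dBFS

Stripping the +5 dB make-up gives -42 dBFS at the gain stage.
Post-compression overshoot = -42 − (-43) = 1 dB.
Input overshoot = R × output overshoot = 16 dB → input = -43 + 16 = -27 dBFS.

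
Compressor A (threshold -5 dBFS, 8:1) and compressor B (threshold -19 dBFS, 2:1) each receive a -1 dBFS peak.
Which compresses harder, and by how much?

B, by 5.5 dB

A: GR = 4 − 4/8 = 3.5 dB.
B: GR = 18 − 18/2 = 9 dB.
Difference: 5.5 dB in favour of B.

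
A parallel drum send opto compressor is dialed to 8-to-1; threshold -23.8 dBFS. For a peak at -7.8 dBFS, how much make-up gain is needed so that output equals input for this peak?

Without make-up, output = threshold + overshoot/8 = -23.8 + 2 = -21.8 dBFS.
Gap to target: 14 dB.

14 dB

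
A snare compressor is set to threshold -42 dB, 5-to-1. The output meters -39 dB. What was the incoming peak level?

-27 dB

That's 3 dB above the -42 dB threshold.
Input overshoot = R × output overshoot = 15 dB → input = -42 + 15 = -27 dB.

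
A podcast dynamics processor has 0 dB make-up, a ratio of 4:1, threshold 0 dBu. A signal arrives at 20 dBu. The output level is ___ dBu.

20 dBu sits 20 dB over threshold.
The 20 dB excess becomes 5 dB after 4:1 reduction.
That puts the output at 5 dBu.

5 dBu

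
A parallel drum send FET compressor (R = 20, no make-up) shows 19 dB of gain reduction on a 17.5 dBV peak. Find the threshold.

-2.5 dBV

Gain reduction = 17.5 − (-1.5) = 19 dB; output overshoot = GR / (R − 1) = 19 / 19 = 1 dB.
Threshold = output − output overshoot = -1.5 − 1 = -2.5 dBV.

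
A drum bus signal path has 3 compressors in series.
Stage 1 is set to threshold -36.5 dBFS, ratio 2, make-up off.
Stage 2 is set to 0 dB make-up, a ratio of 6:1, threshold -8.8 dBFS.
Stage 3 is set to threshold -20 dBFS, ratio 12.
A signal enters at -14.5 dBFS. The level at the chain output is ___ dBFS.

-25.5 dBFS

Stage 1: -14.5 dBFS is 22 dB over -36.5 dBFS; at 2:1 that becomes 11 dB over, giving -25.5 dBFS.
Stage 2: -25.5 dBFS is at or below the -8.8 dBFS threshold — no compression; output -25.5 dBFS.
Stage 3: below threshold (-25.5 ≤ -20); passes unchanged; output -25.5 dBFS.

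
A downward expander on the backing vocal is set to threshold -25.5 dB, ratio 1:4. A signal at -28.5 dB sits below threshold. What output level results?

Undershoot = (-25.5) − (-28.5) = 3 dB.
At 1:4, that expands to 12 dB under threshold.
Output = -25.5 − 12 = -37.5 dB.

-37.5 dB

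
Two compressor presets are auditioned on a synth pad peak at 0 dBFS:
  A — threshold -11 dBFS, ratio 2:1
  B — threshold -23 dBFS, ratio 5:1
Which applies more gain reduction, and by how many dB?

B, by 12.9 dB

A: GR = 11 − 11/2 = 5.5 dB.
B: GR = 23 − 23/5 = 18.4 dB.
B applies 12.9 dB more gain reduction.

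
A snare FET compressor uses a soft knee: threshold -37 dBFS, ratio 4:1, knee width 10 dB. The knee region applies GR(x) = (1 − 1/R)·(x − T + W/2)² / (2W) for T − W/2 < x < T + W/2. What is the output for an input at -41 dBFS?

-41.0375 dBFS

x − T + W/2 = -41 − (-37) + 5 = 1.
GR = (1 − 1/4) × 1² / 20 = 0.75 × 1 / 20 = 0.0375 dB.
Output = -41 − 0.0375 = -41.0375 dBFS.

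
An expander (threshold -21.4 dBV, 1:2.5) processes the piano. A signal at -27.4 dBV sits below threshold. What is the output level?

Undershoot = (-21.4) − (-27.4) = 6 dB.
At 1:2.5, that expands to 15 dB under threshold.
Output = -21.4 − 15 = -36.4 dBV.

-36.4 dBV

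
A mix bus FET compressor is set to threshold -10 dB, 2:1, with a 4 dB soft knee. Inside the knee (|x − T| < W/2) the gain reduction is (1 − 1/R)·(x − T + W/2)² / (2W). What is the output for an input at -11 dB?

x − T + W/2 = -11 − (-10) + 2 = 1.
GR = (1 − 1/2) × 1² / 8 = 0.5 × 1 / 8 = 0.0625 dB.
Output = -11 − 0.0625 = -11.0625 dB.

-11.0625 dB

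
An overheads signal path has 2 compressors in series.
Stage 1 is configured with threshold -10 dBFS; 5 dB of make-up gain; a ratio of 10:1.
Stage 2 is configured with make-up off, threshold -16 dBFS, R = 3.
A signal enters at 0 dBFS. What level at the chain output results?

Stage 1: 10 dB above -10 dBFS, reduced 10:1 to 1 dB above → -9 dBFS; +5 dB make-up → -4 dBFS.
Stage 2: 12 dB above -16 dBFS, reduced 3:1 to 4 dB above → -12 dBFS.

-12 dBFS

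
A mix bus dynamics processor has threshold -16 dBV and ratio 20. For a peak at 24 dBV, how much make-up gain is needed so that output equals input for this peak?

Overshoot 40 dB → 40/20 = 2 dB after compression, so the compressed level is -16 + 2 = -14 dBV.
Make-up = target − compressed = 24 − (-14) = 38 dB.

38 dB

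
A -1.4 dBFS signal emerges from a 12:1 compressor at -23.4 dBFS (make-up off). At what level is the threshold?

-25.4 dBFS

Gain reduction = -1.4 − (-23.4) = 22 dB; output overshoot = GR / (R − 1) = 22 / 11 = 2 dB.
Threshold = output − output overshoot = -23.4 − 2 = -25.4 dBFS.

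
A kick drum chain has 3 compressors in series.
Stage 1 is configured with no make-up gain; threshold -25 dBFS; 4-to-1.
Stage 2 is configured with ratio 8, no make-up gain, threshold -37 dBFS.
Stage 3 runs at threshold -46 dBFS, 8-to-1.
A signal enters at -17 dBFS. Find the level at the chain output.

Stage 1: overshoot 8 dB → 8/4 = 2 dB → -23 dBFS.
Stage 2: 14 dB above -37 dBFS, reduced 8:1 to 1.75 dB above → -35.25 dBFS.
Stage 3: 10.75 dB above -46 dBFS, reduced 8:1 to 1.34375 dB above → -44.65625 dBFS.

-44.65625 dBFS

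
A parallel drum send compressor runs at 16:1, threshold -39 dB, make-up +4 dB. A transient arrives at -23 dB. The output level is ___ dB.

-34 dB

The input is 16 dB above the -39 dB threshold.
16:1 compression reduces that to 16/16 = 1 dB over.
That puts the output at -38 dB; make-up adds 4 dB, giving -34 dB.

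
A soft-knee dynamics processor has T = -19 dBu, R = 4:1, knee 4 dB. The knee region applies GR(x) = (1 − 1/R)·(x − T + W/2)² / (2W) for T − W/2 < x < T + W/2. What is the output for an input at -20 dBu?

-20.09375 dBu

x − T + W/2 = -20 − (-19) + 2 = 1.
GR = (1 − 1/4) × 1² / 8 = 0.75 × 1 / 8 = 0.09375 dB.
Output = -20 − 0.09375 = -20.09375 dBu.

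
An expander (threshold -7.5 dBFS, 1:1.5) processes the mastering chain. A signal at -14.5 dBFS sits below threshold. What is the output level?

Undershoot = (-7.5) − (-14.5) = 7 dB.
At 1:1.5, that expands to 10.5 dB under threshold.
Output = -7.5 − 10.5 = -18 dBFS.

-18 dBFS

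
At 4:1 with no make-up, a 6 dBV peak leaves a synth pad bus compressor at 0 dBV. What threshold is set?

-2 dBV

Let T be the threshold. Output overshoot = (input overshoot)/R, so 0 − T = (6 − T)/4.
4·(0 − T) = 6 − T → 3·T = 0 − 6 = -6.
T = -6/3 = -2 dBV.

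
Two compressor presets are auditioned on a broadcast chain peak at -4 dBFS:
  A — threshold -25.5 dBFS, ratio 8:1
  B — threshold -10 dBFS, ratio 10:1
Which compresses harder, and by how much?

A: 21.5 dB over, compressed to 2.6875 dB over, so 18.8125 dB of GR.
B: 6 dB over, compressed to 0.6 dB over, so 5.4 dB of GR.
A applies 13.4125 dB more gain reduction.

A, by 13.4125 dB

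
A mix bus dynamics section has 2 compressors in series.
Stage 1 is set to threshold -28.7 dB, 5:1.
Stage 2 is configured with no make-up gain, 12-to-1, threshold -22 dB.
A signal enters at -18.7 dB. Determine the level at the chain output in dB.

Stage 1: overshoot 10 dB → 10/5 = 2 dB → -26.7 dB.
Stage 2: -26.7 dB is at or below the -22 dB threshold — no compression; output -26.7 dB.

-26.7 dB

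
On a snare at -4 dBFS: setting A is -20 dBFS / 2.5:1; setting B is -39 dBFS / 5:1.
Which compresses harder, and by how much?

A: overshoot 16 dB → output overshoot 6.4 dB → GR 9.6 dB.
B: overshoot 35 dB → output overshoot 7 dB → GR 28 dB.
B reduces 18.4 dB more.

B, by 18.4 dB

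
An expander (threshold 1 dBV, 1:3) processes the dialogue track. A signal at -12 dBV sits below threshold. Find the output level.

The input is 13 dB below the 1 dBV threshold.
A 1:3 expander multiplies undershoot by 3: 13 × 3 = 39 dB below threshold.
Output = 1 − 39 = -38 dBV.

-38 dBV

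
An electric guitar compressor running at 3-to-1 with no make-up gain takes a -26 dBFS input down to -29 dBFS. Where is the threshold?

-30.5 dBFS

Gain reduction = -26 − (-29) = 3 dB; output overshoot = GR / (R − 1) = 3 / 2 = 1.5 dB.
Threshold = output − output overshoot = -29 − 1.5 = -30.5 dBFS.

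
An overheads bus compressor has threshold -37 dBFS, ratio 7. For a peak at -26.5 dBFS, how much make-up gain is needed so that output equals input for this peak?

The peak compresses to -37 + 10.5/7 = -35.5 dBFS.
To reach -26.5 dBFS requires -26.5 − (-35.5) = 9 dB of make-up.

9 dB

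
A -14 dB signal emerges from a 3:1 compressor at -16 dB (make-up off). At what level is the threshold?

Input is 3 dB above T (since output overshoot × R = input overshoot: (-16 − T)·3 = -14 − T gives T = -17 dB).
Check: -17 + (-14 − (-17))/3 = -17 + 1 = -16 dB. ✓

-17 dB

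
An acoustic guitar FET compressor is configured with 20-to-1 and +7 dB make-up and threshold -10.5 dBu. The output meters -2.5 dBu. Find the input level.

9.5 dBu

Before make-up, the level was -2.5 − 7 = -9.5 dBu.
Post-compression overshoot = -9.5 − (-10.5) = 1 dB.
Before 20:1 compression the overshoot was 1 × 20 = 20 dB, so input = -10.5 + 20 = 9.5 dBu.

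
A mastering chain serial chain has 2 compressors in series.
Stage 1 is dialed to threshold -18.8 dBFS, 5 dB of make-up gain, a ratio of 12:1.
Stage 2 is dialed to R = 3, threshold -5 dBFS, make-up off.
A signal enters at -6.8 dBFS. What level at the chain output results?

-12.8 dBFS

Stage 1: -6.8 dBFS is 12 dB over -18.8 dBFS; at 12:1 that becomes 1 dB over, giving -17.8 dBFS; +5 dB make-up → -12.8 dBFS.
Stage 2: -12.8 dBFS is at or below the -5 dBFS threshold — no compression; output -12.8 dBFS.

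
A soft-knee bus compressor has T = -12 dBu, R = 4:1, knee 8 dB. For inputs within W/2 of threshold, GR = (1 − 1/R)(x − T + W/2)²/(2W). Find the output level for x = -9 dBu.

-11.296875 dBu

x − T + W/2 = -9 − (-12) + 4 = 7.
GR = (1 − 1/4) × 7² / 16 = 0.75 × 49 / 16 = 2.296875 dB.
Output = -9 − 2.296875 = -11.296875 dBu.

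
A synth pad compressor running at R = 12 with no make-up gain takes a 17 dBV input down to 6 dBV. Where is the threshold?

5 dBV

Let T be the threshold. Output overshoot = (input overshoot)/R, so 6 − T = (17 − T)/12.
12·(6 − T) = 17 − T → 11·T = 72 − 17 = 55.
T = 55/11 = 5 dBV.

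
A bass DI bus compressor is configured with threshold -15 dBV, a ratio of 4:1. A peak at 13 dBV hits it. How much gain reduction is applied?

13 dBV exceeds the threshold by 28 dB.
A 4:1 ratio leaves 7 dB of that excess.
GR = overshoot in − overshoot out = 28 − 7 = 21 dB.

21 dB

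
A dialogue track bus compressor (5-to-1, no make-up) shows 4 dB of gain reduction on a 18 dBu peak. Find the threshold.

Input is 5 dB above T (since output overshoot × R = input overshoot: (14 − T)·5 = 18 − T gives T = 13 dBu).
Check: 13 + (18 − 13)/5 = 13 + 1 = 14 dBu. ✓

13 dBu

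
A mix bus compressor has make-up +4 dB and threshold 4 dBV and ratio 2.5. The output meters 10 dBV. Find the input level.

Before make-up, the level was 10 − 4 = 6 dBV.
That's 2 dB above the 4 dBV threshold.
Undo the ratio: input overshoot = 2 × 2.5 = 5 dB, giving input = 9 dBV.

9 dBV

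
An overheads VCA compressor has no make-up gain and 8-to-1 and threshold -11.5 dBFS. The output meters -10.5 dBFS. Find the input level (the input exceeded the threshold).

That's 1 dB above the -11.5 dBFS threshold.
Before 8:1 compression the overshoot was 1 × 8 = 8 dB, so input = -11.5 + 8 = -3.5 dBFS.

-3.5 dBFS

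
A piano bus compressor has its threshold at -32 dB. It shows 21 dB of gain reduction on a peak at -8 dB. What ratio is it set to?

8:1

Input overshoot = -8 − (-32) = 24 dB.
Output overshoot = 24 − 21 = 3 dB.
Ratio = input overshoot / output overshoot = 24 / 3 = 8.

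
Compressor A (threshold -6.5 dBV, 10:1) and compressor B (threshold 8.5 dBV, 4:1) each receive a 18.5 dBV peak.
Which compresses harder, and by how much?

A: 25 dB over, compressed to 2.5 dB over, so 22.5 dB of GR.
B: 10 dB over, compressed to 2.5 dB over, so 7.5 dB of GR.
A reduces 15 dB more.

A, by 15 dB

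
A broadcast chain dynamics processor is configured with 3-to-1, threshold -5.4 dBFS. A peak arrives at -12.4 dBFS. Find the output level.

-12.4 dBFS is 7 dB below the -5.4 dBFS threshold, so no gain reduction is applied.
Output = input = -12.4 dBFS.

-12.4 dBFS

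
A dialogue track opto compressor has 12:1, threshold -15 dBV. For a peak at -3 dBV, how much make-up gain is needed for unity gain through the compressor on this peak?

Without make-up, output = threshold + overshoot/12 = -15 + 1 = -14 dBV.
Gap to target: 11 dB.

11 dB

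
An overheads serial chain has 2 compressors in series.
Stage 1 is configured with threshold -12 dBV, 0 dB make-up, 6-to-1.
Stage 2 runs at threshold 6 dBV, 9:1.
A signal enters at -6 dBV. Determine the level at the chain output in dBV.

-11 dBV

Stage 1: overshoot 6 dB → 6/6 = 1 dB → -11 dBV.
Stage 2: -11 dBV ≤ 6 dBV, so stage 2 doesn't engage; output -11 dBV.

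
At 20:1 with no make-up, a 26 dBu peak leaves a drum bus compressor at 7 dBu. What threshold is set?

6 dBu

Let T be the threshold. Output overshoot = (input overshoot)/R, so 7 − T = (26 − T)/20.
20·(7 − T) = 26 − T → 19·T = 140 − 26 = 114.
T = 114/19 = 6 dBu.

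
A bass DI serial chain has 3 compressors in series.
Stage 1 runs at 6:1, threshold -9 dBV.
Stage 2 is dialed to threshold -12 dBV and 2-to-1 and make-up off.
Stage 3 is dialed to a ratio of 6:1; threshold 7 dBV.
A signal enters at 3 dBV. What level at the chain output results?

-9.5 dBV

Stage 1: 12 dB above -9 dBV, reduced 6:1 to 2 dB above → -7 dBV.
Stage 2: overshoot 5 dB → 5/2 = 2.5 dB → -9.5 dBV.
Stage 3: -9.5 dBV ≤ 7 dBV, so stage 3 doesn't engage; output -9.5 dBV.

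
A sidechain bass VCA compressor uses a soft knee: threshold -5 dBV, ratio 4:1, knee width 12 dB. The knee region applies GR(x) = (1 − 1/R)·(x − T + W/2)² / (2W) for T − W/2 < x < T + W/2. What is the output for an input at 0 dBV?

x − T + W/2 = 0 − (-5) + 6 = 11.
GR = (1 − 1/4) × 11² / 24 = 0.75 × 121 / 24 = 3.78125 dB.
Output = 0 − 3.78125 = -3.78125 dBV.

-3.78125 dBV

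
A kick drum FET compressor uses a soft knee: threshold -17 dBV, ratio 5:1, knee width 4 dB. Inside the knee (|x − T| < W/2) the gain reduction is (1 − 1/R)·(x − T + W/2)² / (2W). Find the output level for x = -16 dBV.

x − T + W/2 = -16 − (-17) + 2 = 3.
GR = (1 − 1/5) × 3² / 8 = 0.8 × 9 / 8 = 0.9 dB.
Output = -16 − 0.9 = -16.9 dBV.

-16.9 dBV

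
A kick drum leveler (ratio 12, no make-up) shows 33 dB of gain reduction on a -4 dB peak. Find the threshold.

Input is 36 dB above T (since output overshoot × R = input overshoot: (-37 − T)·12 = -4 − T gives T = -40 dB).
Check: -40 + (-4 − (-40))/12 = -40 + 3 = -37 dB. ✓

-40 dB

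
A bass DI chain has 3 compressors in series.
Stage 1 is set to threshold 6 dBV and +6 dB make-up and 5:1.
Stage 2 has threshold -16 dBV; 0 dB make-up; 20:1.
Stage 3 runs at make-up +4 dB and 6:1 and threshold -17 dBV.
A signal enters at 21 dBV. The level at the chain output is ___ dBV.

Stage 1: 21 dBV is 15 dB over 6 dBV; at 5:1 that becomes 3 dB over, giving 9 dBV; +6 dB make-up → 15 dBV.
Stage 2: overshoot 31 dB → 31/20 = 1.55 dB → -14.45 dBV.
Stage 3: 2.55 dB above -17 dBV, reduced 6:1 to 0.425 dB above → -16.575 dBV; +4 dB make-up → -12.575 dBV.

-12.575 dBV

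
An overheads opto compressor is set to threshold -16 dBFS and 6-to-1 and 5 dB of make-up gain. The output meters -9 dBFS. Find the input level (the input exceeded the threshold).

-4 dBFS

Stripping the +5 dB make-up gives -14 dBFS at the gain stage.
Post-compression overshoot = -14 − (-16) = 2 dB.
Undo the ratio: input overshoot = 2 × 6 = 12 dB, giving input = -4 dBFS.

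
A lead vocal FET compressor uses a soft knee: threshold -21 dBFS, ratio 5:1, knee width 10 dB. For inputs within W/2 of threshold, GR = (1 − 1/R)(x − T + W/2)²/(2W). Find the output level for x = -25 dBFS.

x − T + W/2 = -25 − (-21) + 5 = 1.
GR = (1 − 1/5) × 1² / 20 = 0.8 × 1 / 20 = 0.04 dB.
Output = -25 − 0.04 = -25.04 dBFS.

-25.04 dBFS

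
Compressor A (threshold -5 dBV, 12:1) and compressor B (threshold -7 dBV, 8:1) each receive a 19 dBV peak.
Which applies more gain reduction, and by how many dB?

A: overshoot 24 dB → output overshoot 2 dB → GR 22 dB.
B: overshoot 26 dB → output overshoot 3.25 dB → GR 22.75 dB.
B applies 0.75 dB more gain reduction.

B, by 0.75 dB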